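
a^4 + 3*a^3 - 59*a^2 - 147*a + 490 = (a - 7)*(a - 2)*(a + 5)*(a + 7)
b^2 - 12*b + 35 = (b - 7)*(b - 5)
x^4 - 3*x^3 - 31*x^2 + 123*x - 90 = (x - 5)*(x - 3)*(x - 1)*(x + 6)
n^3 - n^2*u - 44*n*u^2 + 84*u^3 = (n - 6*u)*(n - 2*u)*(n + 7*u)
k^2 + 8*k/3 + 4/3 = (k + 2/3)*(k + 2)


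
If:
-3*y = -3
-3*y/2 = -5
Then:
No Solution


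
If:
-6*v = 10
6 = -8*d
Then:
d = -3/4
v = -5/3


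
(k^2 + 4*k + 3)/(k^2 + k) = (k + 3)/k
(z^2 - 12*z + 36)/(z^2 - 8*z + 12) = (z - 6)/(z - 2)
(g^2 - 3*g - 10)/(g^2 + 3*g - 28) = (g^2 - 3*g - 10)/(g^2 + 3*g - 28)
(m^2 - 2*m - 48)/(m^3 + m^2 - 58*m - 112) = (m + 6)/(m^2 + 9*m + 14)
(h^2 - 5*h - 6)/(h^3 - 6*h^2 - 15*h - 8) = (h - 6)/(h^2 - 7*h - 8)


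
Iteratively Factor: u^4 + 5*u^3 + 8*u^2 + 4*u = (u)*(u^3 + 5*u^2 + 8*u + 4) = u*(u + 2)*(u^2 + 3*u + 2) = u*(u + 1)*(u + 2)*(u + 2)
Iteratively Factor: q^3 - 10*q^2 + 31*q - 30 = (q - 2)*(q^2 - 8*q + 15) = (q - 5)*(q - 2)*(q - 3)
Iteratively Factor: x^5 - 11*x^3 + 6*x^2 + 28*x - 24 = (x + 3)*(x^4 - 3*x^3 - 2*x^2 + 12*x - 8) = (x + 2)*(x + 3)*(x^3 - 5*x^2 + 8*x - 4) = (x - 2)*(x + 2)*(x + 3)*(x^2 - 3*x + 2) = (x - 2)*(x - 1)*(x + 2)*(x + 3)*(x - 2)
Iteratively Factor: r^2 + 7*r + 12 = (r + 4)*(r + 3)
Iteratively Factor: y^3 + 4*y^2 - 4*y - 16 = (y + 4)*(y^2 - 4) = (y + 2)*(y + 4)*(y - 2)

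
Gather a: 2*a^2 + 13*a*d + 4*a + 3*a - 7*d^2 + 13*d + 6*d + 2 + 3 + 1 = 2*a^2 + a*(13*d + 7) - 7*d^2 + 19*d + 6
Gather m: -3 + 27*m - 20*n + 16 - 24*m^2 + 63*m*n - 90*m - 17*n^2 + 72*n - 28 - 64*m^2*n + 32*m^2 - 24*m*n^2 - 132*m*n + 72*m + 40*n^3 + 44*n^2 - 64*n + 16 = m^2*(8 - 64*n) + m*(-24*n^2 - 69*n + 9) + 40*n^3 + 27*n^2 - 12*n + 1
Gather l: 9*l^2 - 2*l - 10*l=9*l^2 - 12*l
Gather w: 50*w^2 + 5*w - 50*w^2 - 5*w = 0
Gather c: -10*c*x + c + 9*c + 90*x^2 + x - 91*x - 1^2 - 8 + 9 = c*(10 - 10*x) + 90*x^2 - 90*x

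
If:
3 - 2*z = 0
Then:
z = 3/2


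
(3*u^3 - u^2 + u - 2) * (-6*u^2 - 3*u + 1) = -18*u^5 - 3*u^4 + 8*u^2 + 7*u - 2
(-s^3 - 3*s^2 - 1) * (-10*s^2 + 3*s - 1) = 10*s^5 + 27*s^4 - 8*s^3 + 13*s^2 - 3*s + 1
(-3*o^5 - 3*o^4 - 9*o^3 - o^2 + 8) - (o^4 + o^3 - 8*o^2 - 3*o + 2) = -3*o^5 - 4*o^4 - 10*o^3 + 7*o^2 + 3*o + 6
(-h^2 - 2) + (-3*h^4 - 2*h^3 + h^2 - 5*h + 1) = -3*h^4 - 2*h^3 - 5*h - 1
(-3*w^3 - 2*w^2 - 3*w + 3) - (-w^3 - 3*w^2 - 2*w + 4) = -2*w^3 + w^2 - w - 1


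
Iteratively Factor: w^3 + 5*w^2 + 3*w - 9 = (w + 3)*(w^2 + 2*w - 3) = (w + 3)^2*(w - 1)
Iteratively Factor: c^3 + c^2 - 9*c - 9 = (c + 3)*(c^2 - 2*c - 3) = (c - 3)*(c + 3)*(c + 1)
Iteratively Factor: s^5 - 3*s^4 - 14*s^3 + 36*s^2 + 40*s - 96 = (s - 2)*(s^4 - s^3 - 16*s^2 + 4*s + 48) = (s - 4)*(s - 2)*(s^3 + 3*s^2 - 4*s - 12) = (s - 4)*(s - 2)^2*(s^2 + 5*s + 6) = (s - 4)*(s - 2)^2*(s + 3)*(s + 2)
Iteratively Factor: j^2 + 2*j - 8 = (j - 2)*(j + 4)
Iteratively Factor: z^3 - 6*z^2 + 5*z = (z - 5)*(z^2 - z) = (z - 5)*(z - 1)*(z)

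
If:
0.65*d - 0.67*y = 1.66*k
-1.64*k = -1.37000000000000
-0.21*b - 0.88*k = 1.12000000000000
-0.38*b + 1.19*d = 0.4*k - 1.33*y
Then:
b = -8.83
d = -0.11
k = 0.84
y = -2.18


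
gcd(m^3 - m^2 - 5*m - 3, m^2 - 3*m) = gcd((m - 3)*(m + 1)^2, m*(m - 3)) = m - 3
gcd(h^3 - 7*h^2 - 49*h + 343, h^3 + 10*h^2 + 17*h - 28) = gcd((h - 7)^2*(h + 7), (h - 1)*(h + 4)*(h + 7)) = h + 7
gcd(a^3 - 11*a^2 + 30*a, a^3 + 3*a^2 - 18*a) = a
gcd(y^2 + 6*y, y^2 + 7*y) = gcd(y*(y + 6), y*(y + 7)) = y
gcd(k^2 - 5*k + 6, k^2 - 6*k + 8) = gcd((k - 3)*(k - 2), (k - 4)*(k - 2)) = k - 2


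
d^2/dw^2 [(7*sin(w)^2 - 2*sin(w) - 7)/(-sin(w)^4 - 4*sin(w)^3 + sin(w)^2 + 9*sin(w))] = (28*sin(w)^7 + 66*sin(w)^6 - 102*sin(w)^5 - 65*sin(w)^4 + 480*sin(w)^3 + 156*sin(w)^2 + 827*sin(w) - 615 - 2037/sin(w) + 378/sin(w)^2 + 1134/sin(w)^3)/(sin(w)^3 + 4*sin(w)^2 - sin(w) - 9)^3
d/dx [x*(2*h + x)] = 2*h + 2*x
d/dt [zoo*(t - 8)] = zoo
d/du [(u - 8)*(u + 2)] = 2*u - 6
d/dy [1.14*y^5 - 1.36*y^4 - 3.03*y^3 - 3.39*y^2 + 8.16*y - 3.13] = 5.7*y^4 - 5.44*y^3 - 9.09*y^2 - 6.78*y + 8.16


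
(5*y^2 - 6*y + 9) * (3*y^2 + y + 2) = 15*y^4 - 13*y^3 + 31*y^2 - 3*y + 18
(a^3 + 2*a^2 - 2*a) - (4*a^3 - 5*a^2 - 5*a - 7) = -3*a^3 + 7*a^2 + 3*a + 7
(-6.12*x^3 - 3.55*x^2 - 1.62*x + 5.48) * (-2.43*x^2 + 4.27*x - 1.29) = 14.8716*x^5 - 17.5059*x^4 - 3.3271*x^3 - 15.6543*x^2 + 25.4894*x - 7.0692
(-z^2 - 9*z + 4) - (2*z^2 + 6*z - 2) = -3*z^2 - 15*z + 6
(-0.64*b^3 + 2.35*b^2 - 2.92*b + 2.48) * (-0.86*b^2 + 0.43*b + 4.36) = 0.5504*b^5 - 2.2962*b^4 + 0.7313*b^3 + 6.8576*b^2 - 11.6648*b + 10.8128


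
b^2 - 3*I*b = b*(b - 3*I)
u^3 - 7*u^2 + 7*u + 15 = (u - 5)*(u - 3)*(u + 1)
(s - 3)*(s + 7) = s^2 + 4*s - 21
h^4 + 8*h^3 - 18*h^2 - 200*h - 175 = (h - 5)*(h + 1)*(h + 5)*(h + 7)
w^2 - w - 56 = (w - 8)*(w + 7)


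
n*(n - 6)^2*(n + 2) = n^4 - 10*n^3 + 12*n^2 + 72*n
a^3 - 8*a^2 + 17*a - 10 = (a - 5)*(a - 2)*(a - 1)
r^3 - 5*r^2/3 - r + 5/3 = (r - 5/3)*(r - 1)*(r + 1)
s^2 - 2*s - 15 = (s - 5)*(s + 3)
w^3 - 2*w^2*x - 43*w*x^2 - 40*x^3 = (w - 8*x)*(w + x)*(w + 5*x)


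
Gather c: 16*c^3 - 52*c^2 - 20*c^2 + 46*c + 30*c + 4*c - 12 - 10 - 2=16*c^3 - 72*c^2 + 80*c - 24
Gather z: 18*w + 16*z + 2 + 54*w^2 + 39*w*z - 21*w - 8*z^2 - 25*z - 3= 54*w^2 - 3*w - 8*z^2 + z*(39*w - 9) - 1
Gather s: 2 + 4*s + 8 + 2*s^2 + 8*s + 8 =2*s^2 + 12*s + 18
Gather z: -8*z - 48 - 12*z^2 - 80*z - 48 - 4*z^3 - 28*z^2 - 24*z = -4*z^3 - 40*z^2 - 112*z - 96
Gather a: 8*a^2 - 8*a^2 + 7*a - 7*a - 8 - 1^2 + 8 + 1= 0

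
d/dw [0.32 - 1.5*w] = -1.50000000000000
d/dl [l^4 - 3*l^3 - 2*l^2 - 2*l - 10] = 4*l^3 - 9*l^2 - 4*l - 2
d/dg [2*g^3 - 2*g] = 6*g^2 - 2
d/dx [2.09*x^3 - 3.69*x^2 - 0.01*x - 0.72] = 6.27*x^2 - 7.38*x - 0.01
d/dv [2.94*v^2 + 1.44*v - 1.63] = 5.88*v + 1.44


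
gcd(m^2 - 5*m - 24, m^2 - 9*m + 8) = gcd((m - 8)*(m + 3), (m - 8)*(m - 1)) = m - 8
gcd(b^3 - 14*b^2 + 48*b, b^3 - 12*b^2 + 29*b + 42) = b - 6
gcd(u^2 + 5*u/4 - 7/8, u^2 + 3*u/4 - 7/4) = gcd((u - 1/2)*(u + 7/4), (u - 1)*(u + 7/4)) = u + 7/4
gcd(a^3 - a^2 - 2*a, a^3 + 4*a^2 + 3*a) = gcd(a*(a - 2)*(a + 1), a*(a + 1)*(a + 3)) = a^2 + a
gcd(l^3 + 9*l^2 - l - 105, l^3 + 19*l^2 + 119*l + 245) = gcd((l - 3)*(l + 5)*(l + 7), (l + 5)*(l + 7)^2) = l^2 + 12*l + 35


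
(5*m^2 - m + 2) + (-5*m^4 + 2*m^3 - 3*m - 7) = -5*m^4 + 2*m^3 + 5*m^2 - 4*m - 5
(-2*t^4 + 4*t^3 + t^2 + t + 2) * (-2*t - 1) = 4*t^5 - 6*t^4 - 6*t^3 - 3*t^2 - 5*t - 2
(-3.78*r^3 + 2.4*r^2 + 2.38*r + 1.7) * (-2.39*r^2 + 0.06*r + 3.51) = 9.0342*r^5 - 5.9628*r^4 - 18.812*r^3 + 4.5038*r^2 + 8.4558*r + 5.967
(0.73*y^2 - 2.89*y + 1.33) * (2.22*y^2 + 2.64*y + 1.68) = 1.6206*y^4 - 4.4886*y^3 - 3.4506*y^2 - 1.344*y + 2.2344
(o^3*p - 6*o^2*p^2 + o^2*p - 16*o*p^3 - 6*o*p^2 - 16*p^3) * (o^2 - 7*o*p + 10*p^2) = o^5*p - 13*o^4*p^2 + o^4*p + 36*o^3*p^3 - 13*o^3*p^2 + 52*o^2*p^4 + 36*o^2*p^3 - 160*o*p^5 + 52*o*p^4 - 160*p^5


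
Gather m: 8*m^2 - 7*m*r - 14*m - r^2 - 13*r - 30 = 8*m^2 + m*(-7*r - 14) - r^2 - 13*r - 30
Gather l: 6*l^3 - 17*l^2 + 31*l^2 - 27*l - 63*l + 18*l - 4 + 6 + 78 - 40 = 6*l^3 + 14*l^2 - 72*l + 40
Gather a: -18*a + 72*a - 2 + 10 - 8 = 54*a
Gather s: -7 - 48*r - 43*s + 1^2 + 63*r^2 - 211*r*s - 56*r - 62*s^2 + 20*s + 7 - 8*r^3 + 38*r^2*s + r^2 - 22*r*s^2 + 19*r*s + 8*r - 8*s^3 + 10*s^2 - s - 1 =-8*r^3 + 64*r^2 - 96*r - 8*s^3 + s^2*(-22*r - 52) + s*(38*r^2 - 192*r - 24)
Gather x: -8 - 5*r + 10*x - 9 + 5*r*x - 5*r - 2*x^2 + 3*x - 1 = -10*r - 2*x^2 + x*(5*r + 13) - 18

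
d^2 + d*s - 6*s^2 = (d - 2*s)*(d + 3*s)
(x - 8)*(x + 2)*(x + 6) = x^3 - 52*x - 96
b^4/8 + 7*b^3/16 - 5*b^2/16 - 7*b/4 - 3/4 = (b/4 + 1/2)*(b/2 + 1/4)*(b - 2)*(b + 3)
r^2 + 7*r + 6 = (r + 1)*(r + 6)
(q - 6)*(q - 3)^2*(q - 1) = q^4 - 13*q^3 + 57*q^2 - 99*q + 54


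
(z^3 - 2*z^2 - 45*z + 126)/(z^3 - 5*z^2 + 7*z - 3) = (z^2 + z - 42)/(z^2 - 2*z + 1)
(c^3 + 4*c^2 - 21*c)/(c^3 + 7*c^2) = (c - 3)/c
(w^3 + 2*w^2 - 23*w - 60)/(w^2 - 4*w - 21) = (w^2 - w - 20)/(w - 7)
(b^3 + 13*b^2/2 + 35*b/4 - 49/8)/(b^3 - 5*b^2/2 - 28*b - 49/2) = (b^2 + 3*b - 7/4)/(b^2 - 6*b - 7)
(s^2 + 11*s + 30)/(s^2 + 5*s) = (s + 6)/s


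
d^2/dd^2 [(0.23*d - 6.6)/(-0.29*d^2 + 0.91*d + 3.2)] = ((0.23*d - 6.6)*(0.58*d - 0.91)*(1.16*d - 1.82) + (0.4002*d - 4.2466)*(-0.29*d^2 + 0.91*d + 3.2))/(-0.29*d^2 + 0.91*d + 3.2)^3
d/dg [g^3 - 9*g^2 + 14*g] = 3*g^2 - 18*g + 14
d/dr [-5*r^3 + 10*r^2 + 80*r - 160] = -15*r^2 + 20*r + 80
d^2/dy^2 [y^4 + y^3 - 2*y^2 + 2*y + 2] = 12*y^2 + 6*y - 4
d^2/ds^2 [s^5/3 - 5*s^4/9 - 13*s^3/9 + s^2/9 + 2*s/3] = 20*s^3/3 - 20*s^2/3 - 26*s/3 + 2/9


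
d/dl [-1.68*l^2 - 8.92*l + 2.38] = -3.36*l - 8.92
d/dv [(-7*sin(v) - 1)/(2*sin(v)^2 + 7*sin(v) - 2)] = (4*sin(v) - 14*cos(v)^2 + 35)*cos(v)/(7*sin(v) - 2*cos(v)^2)^2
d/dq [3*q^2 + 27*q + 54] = 6*q + 27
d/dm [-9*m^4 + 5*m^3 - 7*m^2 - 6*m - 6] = -36*m^3 + 15*m^2 - 14*m - 6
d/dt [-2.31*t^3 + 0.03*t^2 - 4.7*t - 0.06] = -6.93*t^2 + 0.06*t - 4.7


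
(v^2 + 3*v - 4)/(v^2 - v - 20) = (v - 1)/(v - 5)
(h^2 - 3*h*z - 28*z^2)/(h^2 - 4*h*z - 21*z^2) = (h + 4*z)/(h + 3*z)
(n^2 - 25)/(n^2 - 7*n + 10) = (n + 5)/(n - 2)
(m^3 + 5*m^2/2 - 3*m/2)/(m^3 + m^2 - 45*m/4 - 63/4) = 2*m*(2*m - 1)/(4*m^2 - 8*m - 21)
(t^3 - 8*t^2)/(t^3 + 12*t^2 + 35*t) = t*(t - 8)/(t^2 + 12*t + 35)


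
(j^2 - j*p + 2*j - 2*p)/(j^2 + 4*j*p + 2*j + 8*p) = (j - p)/(j + 4*p)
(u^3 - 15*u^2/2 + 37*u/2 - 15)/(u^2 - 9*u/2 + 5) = u - 3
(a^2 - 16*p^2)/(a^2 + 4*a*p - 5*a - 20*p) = (a - 4*p)/(a - 5)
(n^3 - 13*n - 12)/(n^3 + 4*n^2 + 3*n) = (n - 4)/n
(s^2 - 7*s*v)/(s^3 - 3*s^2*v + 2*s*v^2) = (s - 7*v)/(s^2 - 3*s*v + 2*v^2)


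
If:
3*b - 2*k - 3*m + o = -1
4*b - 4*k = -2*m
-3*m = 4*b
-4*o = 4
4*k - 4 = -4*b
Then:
No Solution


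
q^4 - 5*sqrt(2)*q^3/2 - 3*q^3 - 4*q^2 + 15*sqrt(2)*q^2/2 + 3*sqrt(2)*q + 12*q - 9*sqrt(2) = (q - 3)*(q - 3*sqrt(2))*(q - sqrt(2)/2)*(q + sqrt(2))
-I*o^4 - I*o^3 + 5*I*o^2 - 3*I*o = o*(o - 1)*(o + 3)*(-I*o + I)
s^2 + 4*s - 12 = (s - 2)*(s + 6)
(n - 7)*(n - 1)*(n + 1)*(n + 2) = n^4 - 5*n^3 - 15*n^2 + 5*n + 14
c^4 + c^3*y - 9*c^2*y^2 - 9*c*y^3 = c*(c - 3*y)*(c + y)*(c + 3*y)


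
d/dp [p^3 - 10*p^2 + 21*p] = 3*p^2 - 20*p + 21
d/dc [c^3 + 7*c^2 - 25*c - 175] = 3*c^2 + 14*c - 25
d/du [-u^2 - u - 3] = -2*u - 1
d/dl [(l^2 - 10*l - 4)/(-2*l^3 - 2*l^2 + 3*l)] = (2*l^4 - 40*l^3 - 41*l^2 - 16*l + 12)/(l^2*(4*l^4 + 8*l^3 - 8*l^2 - 12*l + 9))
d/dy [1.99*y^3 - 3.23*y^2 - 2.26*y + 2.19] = 5.97*y^2 - 6.46*y - 2.26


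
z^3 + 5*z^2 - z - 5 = (z - 1)*(z + 1)*(z + 5)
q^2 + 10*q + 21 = (q + 3)*(q + 7)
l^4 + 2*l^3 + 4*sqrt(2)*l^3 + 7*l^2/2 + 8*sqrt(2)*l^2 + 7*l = l*(l + 2)*(l + sqrt(2)/2)*(l + 7*sqrt(2)/2)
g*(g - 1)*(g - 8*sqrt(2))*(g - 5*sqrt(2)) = g^4 - 13*sqrt(2)*g^3 - g^3 + 13*sqrt(2)*g^2 + 80*g^2 - 80*g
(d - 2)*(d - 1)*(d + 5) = d^3 + 2*d^2 - 13*d + 10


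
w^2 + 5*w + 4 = (w + 1)*(w + 4)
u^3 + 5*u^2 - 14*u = u*(u - 2)*(u + 7)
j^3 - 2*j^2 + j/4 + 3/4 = (j - 3/2)*(j - 1)*(j + 1/2)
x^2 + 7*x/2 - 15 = (x - 5/2)*(x + 6)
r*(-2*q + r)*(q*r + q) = -2*q^2*r^2 - 2*q^2*r + q*r^3 + q*r^2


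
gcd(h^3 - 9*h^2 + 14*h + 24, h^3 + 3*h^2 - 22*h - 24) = h^2 - 3*h - 4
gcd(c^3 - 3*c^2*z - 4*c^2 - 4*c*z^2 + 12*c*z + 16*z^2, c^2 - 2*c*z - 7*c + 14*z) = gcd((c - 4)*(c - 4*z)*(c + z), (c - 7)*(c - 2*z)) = 1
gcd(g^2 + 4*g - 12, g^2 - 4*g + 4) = g - 2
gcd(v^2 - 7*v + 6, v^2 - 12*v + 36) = v - 6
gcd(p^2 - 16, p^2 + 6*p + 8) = p + 4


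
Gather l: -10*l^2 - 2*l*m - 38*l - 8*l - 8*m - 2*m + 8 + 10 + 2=-10*l^2 + l*(-2*m - 46) - 10*m + 20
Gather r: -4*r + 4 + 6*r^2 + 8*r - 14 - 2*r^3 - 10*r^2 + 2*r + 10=-2*r^3 - 4*r^2 + 6*r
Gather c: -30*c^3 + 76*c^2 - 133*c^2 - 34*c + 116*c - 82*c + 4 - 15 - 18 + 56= -30*c^3 - 57*c^2 + 27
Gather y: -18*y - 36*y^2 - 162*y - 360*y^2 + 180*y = -396*y^2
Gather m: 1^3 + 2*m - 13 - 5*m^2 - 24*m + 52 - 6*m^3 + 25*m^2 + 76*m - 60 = -6*m^3 + 20*m^2 + 54*m - 20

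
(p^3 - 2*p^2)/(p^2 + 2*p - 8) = p^2/(p + 4)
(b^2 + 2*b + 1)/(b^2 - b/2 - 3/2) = 2*(b + 1)/(2*b - 3)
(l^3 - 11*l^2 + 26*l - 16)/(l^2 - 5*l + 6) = (l^2 - 9*l + 8)/(l - 3)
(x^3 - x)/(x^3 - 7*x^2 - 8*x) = (x - 1)/(x - 8)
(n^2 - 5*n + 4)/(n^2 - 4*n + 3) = (n - 4)/(n - 3)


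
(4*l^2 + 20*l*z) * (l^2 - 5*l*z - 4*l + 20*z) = 4*l^4 - 16*l^3 - 100*l^2*z^2 + 400*l*z^2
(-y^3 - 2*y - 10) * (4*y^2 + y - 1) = -4*y^5 - y^4 - 7*y^3 - 42*y^2 - 8*y + 10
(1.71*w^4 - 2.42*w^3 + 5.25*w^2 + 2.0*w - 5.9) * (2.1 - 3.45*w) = -5.8995*w^5 + 11.94*w^4 - 23.1945*w^3 + 4.125*w^2 + 24.555*w - 12.39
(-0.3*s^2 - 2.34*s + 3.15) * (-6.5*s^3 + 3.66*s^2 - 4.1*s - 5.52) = 1.95*s^5 + 14.112*s^4 - 27.8094*s^3 + 22.779*s^2 + 0.00179999999999936*s - 17.388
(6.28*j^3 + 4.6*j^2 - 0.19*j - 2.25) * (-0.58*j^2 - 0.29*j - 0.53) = -3.6424*j^5 - 4.4892*j^4 - 4.5522*j^3 - 1.0779*j^2 + 0.7532*j + 1.1925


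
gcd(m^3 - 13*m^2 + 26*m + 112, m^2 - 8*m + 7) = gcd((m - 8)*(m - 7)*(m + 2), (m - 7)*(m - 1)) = m - 7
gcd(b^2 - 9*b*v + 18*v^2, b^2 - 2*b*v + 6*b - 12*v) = 1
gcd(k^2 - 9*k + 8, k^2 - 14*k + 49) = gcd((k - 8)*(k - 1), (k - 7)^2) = 1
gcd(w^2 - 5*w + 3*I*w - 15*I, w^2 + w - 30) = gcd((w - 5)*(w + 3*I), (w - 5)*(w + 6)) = w - 5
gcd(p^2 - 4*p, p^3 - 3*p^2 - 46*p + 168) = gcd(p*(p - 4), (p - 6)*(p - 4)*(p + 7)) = p - 4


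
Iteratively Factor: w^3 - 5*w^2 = (w)*(w^2 - 5*w) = w*(w - 5)*(w)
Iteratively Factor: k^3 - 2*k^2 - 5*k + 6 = (k + 2)*(k^2 - 4*k + 3) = (k - 1)*(k + 2)*(k - 3)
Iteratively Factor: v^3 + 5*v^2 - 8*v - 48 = (v + 4)*(v^2 + v - 12) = (v + 4)^2*(v - 3)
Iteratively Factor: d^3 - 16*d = (d - 4)*(d^2 + 4*d) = (d - 4)*(d + 4)*(d)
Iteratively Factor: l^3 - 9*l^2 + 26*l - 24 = (l - 2)*(l^2 - 7*l + 12) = (l - 3)*(l - 2)*(l - 4)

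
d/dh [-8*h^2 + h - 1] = 1 - 16*h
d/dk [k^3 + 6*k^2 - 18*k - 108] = 3*k^2 + 12*k - 18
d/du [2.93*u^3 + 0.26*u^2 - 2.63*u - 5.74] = 8.79*u^2 + 0.52*u - 2.63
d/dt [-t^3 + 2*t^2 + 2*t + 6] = -3*t^2 + 4*t + 2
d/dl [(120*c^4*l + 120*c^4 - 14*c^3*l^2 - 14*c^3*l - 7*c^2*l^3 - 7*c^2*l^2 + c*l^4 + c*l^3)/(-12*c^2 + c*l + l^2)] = c*(-90*c^3 + 66*c^2*l + 3*c^2 - 20*c*l^2 - 6*c*l + 2*l^3 + l^2)/(9*c^2 - 6*c*l + l^2)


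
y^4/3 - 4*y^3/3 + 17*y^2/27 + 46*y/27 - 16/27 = (y/3 + 1/3)*(y - 8/3)*(y - 2)*(y - 1/3)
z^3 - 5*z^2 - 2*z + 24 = (z - 4)*(z - 3)*(z + 2)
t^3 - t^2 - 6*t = t*(t - 3)*(t + 2)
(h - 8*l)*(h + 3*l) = h^2 - 5*h*l - 24*l^2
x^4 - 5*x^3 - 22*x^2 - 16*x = x*(x - 8)*(x + 1)*(x + 2)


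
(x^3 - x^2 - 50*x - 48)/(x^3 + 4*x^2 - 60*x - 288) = (x + 1)/(x + 6)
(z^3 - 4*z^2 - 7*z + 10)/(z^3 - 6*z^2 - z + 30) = (z - 1)/(z - 3)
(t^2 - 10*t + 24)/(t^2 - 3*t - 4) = (t - 6)/(t + 1)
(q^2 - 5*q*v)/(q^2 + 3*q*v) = (q - 5*v)/(q + 3*v)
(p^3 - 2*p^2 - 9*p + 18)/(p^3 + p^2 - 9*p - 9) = (p - 2)/(p + 1)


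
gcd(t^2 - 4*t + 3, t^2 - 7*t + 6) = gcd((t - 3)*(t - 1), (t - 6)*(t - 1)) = t - 1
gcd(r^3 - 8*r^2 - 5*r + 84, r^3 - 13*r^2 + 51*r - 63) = r - 7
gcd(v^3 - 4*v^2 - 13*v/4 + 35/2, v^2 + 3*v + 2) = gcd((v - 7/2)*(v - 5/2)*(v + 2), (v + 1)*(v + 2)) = v + 2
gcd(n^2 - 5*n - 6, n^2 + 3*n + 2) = n + 1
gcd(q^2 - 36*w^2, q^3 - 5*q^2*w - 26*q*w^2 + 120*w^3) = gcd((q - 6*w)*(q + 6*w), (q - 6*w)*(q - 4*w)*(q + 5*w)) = q - 6*w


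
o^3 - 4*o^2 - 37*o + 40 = (o - 8)*(o - 1)*(o + 5)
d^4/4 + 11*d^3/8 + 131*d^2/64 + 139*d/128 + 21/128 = (d/4 + 1/4)*(d + 1/4)*(d + 3/4)*(d + 7/2)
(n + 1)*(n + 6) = n^2 + 7*n + 6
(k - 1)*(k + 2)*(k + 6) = k^3 + 7*k^2 + 4*k - 12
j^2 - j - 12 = (j - 4)*(j + 3)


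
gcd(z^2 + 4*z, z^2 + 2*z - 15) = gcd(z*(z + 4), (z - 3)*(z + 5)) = 1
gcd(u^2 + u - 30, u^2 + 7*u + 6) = u + 6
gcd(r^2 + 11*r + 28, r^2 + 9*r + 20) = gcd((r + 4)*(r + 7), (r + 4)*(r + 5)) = r + 4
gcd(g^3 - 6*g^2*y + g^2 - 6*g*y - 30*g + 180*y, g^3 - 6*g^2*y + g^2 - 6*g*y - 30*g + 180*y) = -g^3 + 6*g^2*y - g^2 + 6*g*y + 30*g - 180*y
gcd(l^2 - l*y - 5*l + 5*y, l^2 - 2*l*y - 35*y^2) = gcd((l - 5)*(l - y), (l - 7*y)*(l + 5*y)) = 1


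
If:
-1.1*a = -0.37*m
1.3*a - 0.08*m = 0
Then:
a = 0.00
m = 0.00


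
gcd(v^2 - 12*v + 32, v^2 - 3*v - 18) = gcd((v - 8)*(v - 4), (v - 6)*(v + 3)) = 1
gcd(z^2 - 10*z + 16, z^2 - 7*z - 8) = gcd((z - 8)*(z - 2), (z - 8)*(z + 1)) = z - 8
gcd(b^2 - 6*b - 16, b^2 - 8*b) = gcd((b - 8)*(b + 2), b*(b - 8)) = b - 8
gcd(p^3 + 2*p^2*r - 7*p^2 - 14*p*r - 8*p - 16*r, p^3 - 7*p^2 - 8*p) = p^2 - 7*p - 8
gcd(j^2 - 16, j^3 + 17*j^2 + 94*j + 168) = j + 4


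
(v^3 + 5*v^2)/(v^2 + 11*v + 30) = v^2/(v + 6)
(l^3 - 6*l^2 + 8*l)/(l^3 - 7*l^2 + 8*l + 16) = l*(l - 2)/(l^2 - 3*l - 4)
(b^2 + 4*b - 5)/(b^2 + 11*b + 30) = (b - 1)/(b + 6)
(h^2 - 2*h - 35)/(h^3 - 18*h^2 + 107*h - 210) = (h + 5)/(h^2 - 11*h + 30)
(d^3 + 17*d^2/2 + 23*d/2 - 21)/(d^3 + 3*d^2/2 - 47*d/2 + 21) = (2*d + 7)/(2*d - 7)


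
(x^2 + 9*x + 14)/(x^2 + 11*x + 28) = (x + 2)/(x + 4)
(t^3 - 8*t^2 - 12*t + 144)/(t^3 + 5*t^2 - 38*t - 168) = (t - 6)/(t + 7)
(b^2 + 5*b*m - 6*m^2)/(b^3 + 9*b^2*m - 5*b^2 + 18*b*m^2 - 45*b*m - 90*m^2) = (b - m)/(b^2 + 3*b*m - 5*b - 15*m)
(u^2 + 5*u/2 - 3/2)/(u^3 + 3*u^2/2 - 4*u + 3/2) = 1/(u - 1)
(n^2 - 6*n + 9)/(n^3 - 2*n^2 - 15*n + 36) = 1/(n + 4)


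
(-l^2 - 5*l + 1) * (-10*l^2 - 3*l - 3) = 10*l^4 + 53*l^3 + 8*l^2 + 12*l - 3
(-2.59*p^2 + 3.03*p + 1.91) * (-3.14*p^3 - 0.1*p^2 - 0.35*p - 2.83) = 8.1326*p^5 - 9.2552*p^4 - 5.3939*p^3 + 6.0782*p^2 - 9.2434*p - 5.4053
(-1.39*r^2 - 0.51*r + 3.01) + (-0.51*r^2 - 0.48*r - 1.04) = -1.9*r^2 - 0.99*r + 1.97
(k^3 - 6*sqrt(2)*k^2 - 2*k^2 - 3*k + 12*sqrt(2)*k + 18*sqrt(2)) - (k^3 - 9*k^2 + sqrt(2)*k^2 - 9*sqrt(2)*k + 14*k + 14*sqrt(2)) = -7*sqrt(2)*k^2 + 7*k^2 - 17*k + 21*sqrt(2)*k + 4*sqrt(2)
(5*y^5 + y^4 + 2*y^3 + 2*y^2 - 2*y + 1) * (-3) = -15*y^5 - 3*y^4 - 6*y^3 - 6*y^2 + 6*y - 3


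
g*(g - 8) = g^2 - 8*g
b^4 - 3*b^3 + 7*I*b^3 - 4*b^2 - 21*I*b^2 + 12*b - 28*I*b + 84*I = (b - 3)*(b - 2)*(b + 2)*(b + 7*I)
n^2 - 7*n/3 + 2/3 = (n - 2)*(n - 1/3)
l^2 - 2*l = l*(l - 2)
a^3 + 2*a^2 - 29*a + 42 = (a - 3)*(a - 2)*(a + 7)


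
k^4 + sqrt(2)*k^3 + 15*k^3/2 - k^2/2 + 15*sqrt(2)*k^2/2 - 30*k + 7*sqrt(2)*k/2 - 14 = (k + 1/2)*(k + 7)*(k - sqrt(2))*(k + 2*sqrt(2))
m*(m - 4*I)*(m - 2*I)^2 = m^4 - 8*I*m^3 - 20*m^2 + 16*I*m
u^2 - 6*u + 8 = (u - 4)*(u - 2)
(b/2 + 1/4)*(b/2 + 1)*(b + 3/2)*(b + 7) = b^4/4 + 11*b^3/4 + 131*b^2/16 + 139*b/16 + 21/8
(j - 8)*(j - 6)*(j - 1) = j^3 - 15*j^2 + 62*j - 48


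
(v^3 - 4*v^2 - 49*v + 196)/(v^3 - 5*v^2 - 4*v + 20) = (v^3 - 4*v^2 - 49*v + 196)/(v^3 - 5*v^2 - 4*v + 20)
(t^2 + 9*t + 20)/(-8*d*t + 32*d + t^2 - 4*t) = (t^2 + 9*t + 20)/(-8*d*t + 32*d + t^2 - 4*t)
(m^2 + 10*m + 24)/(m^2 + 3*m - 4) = (m + 6)/(m - 1)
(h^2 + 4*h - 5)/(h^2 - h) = (h + 5)/h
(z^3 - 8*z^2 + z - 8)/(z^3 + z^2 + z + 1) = (z - 8)/(z + 1)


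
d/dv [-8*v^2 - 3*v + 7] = -16*v - 3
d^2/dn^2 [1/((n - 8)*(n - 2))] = 2*((n - 8)^2 + (n - 8)*(n - 2) + (n - 2)^2)/((n - 8)^3*(n - 2)^3)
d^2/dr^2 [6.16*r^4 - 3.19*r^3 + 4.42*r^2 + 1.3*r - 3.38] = 73.92*r^2 - 19.14*r + 8.84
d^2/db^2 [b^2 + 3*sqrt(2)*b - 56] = 2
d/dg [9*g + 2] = 9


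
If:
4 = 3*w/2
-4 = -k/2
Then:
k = 8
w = 8/3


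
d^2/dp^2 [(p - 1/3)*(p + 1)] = 2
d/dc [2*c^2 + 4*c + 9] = 4*c + 4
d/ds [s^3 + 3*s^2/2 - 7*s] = 3*s^2 + 3*s - 7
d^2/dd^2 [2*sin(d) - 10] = -2*sin(d)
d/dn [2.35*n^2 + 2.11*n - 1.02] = 4.7*n + 2.11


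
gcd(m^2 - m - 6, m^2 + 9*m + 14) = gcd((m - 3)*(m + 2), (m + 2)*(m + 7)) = m + 2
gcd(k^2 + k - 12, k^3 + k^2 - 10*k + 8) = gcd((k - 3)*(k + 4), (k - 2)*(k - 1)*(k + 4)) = k + 4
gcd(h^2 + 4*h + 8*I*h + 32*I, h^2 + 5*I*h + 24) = h + 8*I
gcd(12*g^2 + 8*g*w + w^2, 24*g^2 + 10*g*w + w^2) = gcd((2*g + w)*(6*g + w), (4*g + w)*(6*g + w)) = 6*g + w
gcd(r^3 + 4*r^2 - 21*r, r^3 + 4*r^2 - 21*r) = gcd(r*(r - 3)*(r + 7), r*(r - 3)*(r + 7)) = r^3 + 4*r^2 - 21*r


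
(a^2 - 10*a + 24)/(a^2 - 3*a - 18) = (a - 4)/(a + 3)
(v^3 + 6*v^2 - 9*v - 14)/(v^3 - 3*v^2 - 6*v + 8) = (v^3 + 6*v^2 - 9*v - 14)/(v^3 - 3*v^2 - 6*v + 8)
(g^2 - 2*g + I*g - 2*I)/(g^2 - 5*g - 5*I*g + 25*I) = (g^2 + g*(-2 + I) - 2*I)/(g^2 - 5*g*(1 + I) + 25*I)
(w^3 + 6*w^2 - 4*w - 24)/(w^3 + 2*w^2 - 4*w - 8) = (w + 6)/(w + 2)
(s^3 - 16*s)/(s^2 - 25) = s*(s^2 - 16)/(s^2 - 25)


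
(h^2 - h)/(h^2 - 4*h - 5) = h*(1 - h)/(-h^2 + 4*h + 5)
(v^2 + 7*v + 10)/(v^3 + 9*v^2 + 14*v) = (v + 5)/(v*(v + 7))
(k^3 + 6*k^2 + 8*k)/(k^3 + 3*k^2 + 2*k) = (k + 4)/(k + 1)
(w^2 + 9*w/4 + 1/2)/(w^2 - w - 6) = (w + 1/4)/(w - 3)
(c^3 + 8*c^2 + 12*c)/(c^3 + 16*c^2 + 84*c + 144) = c*(c + 2)/(c^2 + 10*c + 24)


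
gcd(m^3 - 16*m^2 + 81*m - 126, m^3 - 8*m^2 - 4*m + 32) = 1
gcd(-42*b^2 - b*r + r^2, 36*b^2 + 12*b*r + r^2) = 6*b + r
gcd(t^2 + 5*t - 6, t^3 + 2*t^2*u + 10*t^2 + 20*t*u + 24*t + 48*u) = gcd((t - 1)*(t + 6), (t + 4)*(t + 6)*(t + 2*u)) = t + 6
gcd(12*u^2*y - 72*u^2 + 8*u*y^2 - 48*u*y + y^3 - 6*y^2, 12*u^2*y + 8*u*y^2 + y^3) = 12*u^2 + 8*u*y + y^2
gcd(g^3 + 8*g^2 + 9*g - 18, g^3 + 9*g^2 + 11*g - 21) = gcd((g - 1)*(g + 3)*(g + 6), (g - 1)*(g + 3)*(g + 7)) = g^2 + 2*g - 3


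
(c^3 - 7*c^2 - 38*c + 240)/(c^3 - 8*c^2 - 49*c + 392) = (c^2 + c - 30)/(c^2 - 49)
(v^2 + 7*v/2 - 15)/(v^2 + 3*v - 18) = (v - 5/2)/(v - 3)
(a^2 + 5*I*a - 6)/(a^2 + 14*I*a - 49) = (a^2 + 5*I*a - 6)/(a^2 + 14*I*a - 49)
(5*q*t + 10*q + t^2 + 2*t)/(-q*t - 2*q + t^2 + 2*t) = (-5*q - t)/(q - t)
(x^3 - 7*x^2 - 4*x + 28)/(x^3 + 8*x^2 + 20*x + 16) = (x^2 - 9*x + 14)/(x^2 + 6*x + 8)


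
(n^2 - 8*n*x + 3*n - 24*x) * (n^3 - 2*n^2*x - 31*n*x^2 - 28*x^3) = n^5 - 10*n^4*x + 3*n^4 - 15*n^3*x^2 - 30*n^3*x + 220*n^2*x^3 - 45*n^2*x^2 + 224*n*x^4 + 660*n*x^3 + 672*x^4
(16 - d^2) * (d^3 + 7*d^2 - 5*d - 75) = -d^5 - 7*d^4 + 21*d^3 + 187*d^2 - 80*d - 1200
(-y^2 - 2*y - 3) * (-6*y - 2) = 6*y^3 + 14*y^2 + 22*y + 6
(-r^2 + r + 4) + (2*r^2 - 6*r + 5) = r^2 - 5*r + 9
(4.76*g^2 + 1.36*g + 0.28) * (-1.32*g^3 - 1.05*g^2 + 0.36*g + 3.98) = -6.2832*g^5 - 6.7932*g^4 - 0.0840000000000003*g^3 + 19.1404*g^2 + 5.5136*g + 1.1144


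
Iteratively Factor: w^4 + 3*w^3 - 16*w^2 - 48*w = (w + 3)*(w^3 - 16*w) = (w - 4)*(w + 3)*(w^2 + 4*w) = w*(w - 4)*(w + 3)*(w + 4)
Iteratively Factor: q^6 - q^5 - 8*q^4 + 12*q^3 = (q + 3)*(q^5 - 4*q^4 + 4*q^3) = (q - 2)*(q + 3)*(q^4 - 2*q^3) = q*(q - 2)*(q + 3)*(q^3 - 2*q^2) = q^2*(q - 2)*(q + 3)*(q^2 - 2*q) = q^3*(q - 2)*(q + 3)*(q - 2)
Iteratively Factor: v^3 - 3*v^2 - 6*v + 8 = (v - 4)*(v^2 + v - 2) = (v - 4)*(v + 2)*(v - 1)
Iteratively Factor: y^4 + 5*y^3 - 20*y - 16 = (y + 2)*(y^3 + 3*y^2 - 6*y - 8) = (y - 2)*(y + 2)*(y^2 + 5*y + 4) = (y - 2)*(y + 1)*(y + 2)*(y + 4)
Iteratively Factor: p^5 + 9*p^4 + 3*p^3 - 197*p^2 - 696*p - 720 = (p + 3)*(p^4 + 6*p^3 - 15*p^2 - 152*p - 240) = (p + 3)*(p + 4)*(p^3 + 2*p^2 - 23*p - 60) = (p + 3)^2*(p + 4)*(p^2 - p - 20) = (p + 3)^2*(p + 4)^2*(p - 5)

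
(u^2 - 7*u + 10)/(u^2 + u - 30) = (u - 2)/(u + 6)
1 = 1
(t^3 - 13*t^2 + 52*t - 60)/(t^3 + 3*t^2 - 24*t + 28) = (t^2 - 11*t + 30)/(t^2 + 5*t - 14)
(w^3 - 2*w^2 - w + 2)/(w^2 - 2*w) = w - 1/w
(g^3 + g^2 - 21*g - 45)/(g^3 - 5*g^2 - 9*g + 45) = (g + 3)/(g - 3)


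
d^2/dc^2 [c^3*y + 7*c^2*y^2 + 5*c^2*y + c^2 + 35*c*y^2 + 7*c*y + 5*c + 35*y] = 6*c*y + 14*y^2 + 10*y + 2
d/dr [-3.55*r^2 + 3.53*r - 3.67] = 3.53 - 7.1*r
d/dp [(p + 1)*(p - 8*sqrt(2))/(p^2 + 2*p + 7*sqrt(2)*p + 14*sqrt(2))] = (p^2 + 15*sqrt(2)*p^2 + 44*sqrt(2)*p - 112 + 30*sqrt(2))/(p^4 + 4*p^3 + 14*sqrt(2)*p^3 + 56*sqrt(2)*p^2 + 102*p^2 + 56*sqrt(2)*p + 392*p + 392)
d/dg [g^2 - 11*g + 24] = 2*g - 11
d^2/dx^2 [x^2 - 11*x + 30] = 2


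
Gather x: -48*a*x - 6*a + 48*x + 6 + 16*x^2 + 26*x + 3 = -6*a + 16*x^2 + x*(74 - 48*a) + 9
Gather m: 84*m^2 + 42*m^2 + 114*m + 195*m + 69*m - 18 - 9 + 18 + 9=126*m^2 + 378*m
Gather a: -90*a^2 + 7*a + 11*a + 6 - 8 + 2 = -90*a^2 + 18*a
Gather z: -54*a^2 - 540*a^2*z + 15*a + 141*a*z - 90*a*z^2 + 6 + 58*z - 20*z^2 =-54*a^2 + 15*a + z^2*(-90*a - 20) + z*(-540*a^2 + 141*a + 58) + 6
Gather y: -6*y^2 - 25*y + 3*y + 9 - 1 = -6*y^2 - 22*y + 8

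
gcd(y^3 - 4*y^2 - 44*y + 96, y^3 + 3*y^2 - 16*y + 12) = y^2 + 4*y - 12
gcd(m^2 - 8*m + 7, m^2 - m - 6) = 1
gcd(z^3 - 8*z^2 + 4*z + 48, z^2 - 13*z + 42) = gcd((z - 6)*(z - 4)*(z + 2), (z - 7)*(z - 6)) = z - 6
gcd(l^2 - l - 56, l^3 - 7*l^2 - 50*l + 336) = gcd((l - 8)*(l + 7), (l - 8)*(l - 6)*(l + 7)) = l^2 - l - 56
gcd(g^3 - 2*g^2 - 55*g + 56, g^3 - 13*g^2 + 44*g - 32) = g^2 - 9*g + 8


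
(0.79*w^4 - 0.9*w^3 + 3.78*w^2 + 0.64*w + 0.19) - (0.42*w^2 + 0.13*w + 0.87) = 0.79*w^4 - 0.9*w^3 + 3.36*w^2 + 0.51*w - 0.68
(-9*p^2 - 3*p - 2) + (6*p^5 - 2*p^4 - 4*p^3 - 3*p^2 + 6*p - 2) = 6*p^5 - 2*p^4 - 4*p^3 - 12*p^2 + 3*p - 4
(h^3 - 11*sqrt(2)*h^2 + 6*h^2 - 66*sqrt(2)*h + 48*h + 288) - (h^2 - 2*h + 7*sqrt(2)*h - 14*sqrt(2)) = h^3 - 11*sqrt(2)*h^2 + 5*h^2 - 73*sqrt(2)*h + 50*h + 14*sqrt(2) + 288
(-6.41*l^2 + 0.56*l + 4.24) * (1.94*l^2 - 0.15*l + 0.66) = -12.4354*l^4 + 2.0479*l^3 + 3.911*l^2 - 0.2664*l + 2.7984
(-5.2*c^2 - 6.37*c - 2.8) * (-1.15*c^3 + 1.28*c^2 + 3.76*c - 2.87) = 5.98*c^5 + 0.669499999999999*c^4 - 24.4856*c^3 - 12.6112*c^2 + 7.7539*c + 8.036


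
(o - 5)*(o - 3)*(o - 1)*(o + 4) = o^4 - 5*o^3 - 13*o^2 + 77*o - 60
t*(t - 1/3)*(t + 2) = t^3 + 5*t^2/3 - 2*t/3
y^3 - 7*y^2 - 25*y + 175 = (y - 7)*(y - 5)*(y + 5)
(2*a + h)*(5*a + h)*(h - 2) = 10*a^2*h - 20*a^2 + 7*a*h^2 - 14*a*h + h^3 - 2*h^2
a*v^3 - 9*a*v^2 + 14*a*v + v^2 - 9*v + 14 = (v - 7)*(v - 2)*(a*v + 1)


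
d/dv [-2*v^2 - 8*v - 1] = -4*v - 8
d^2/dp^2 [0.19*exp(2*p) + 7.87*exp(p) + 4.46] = (0.76*exp(p) + 7.87)*exp(p)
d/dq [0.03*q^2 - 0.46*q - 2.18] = 0.06*q - 0.46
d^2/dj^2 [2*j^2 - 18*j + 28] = 4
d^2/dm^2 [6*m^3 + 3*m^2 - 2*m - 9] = 36*m + 6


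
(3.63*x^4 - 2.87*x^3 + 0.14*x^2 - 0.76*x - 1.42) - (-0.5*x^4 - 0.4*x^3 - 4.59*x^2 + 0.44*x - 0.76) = 4.13*x^4 - 2.47*x^3 + 4.73*x^2 - 1.2*x - 0.66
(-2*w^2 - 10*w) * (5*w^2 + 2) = -10*w^4 - 50*w^3 - 4*w^2 - 20*w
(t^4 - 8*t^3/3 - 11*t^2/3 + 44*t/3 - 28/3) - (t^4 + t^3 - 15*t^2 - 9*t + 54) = -11*t^3/3 + 34*t^2/3 + 71*t/3 - 190/3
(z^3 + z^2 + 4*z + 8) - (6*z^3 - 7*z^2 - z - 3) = -5*z^3 + 8*z^2 + 5*z + 11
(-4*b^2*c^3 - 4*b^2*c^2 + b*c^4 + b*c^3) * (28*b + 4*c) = -112*b^3*c^3 - 112*b^3*c^2 + 12*b^2*c^4 + 12*b^2*c^3 + 4*b*c^5 + 4*b*c^4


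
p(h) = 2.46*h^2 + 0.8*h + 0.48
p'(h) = 4.92*h + 0.8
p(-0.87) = 1.65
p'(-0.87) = -3.48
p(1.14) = 4.59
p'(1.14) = 6.41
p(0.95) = 3.46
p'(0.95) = 5.47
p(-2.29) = 11.55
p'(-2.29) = -10.47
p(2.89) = 23.34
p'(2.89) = 15.02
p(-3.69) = 31.02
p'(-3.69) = -17.35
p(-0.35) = 0.50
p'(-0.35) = -0.92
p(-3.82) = 33.32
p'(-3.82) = -17.99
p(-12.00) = 345.12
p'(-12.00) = -58.24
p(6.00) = 93.84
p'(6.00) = 30.32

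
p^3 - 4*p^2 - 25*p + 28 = (p - 7)*(p - 1)*(p + 4)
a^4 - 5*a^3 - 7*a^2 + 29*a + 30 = (a - 5)*(a - 3)*(a + 1)*(a + 2)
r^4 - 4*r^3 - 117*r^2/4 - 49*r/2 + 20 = (r - 8)*(r - 1/2)*(r + 2)*(r + 5/2)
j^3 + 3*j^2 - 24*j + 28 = (j - 2)^2*(j + 7)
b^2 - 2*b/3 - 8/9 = (b - 4/3)*(b + 2/3)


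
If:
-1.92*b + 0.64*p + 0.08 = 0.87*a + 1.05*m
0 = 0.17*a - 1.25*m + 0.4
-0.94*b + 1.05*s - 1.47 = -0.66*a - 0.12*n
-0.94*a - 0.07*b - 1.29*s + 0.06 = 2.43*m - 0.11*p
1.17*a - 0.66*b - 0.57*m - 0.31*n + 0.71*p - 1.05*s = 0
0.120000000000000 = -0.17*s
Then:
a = -33.25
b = -141.12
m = -4.20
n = -904.15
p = -475.58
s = -0.71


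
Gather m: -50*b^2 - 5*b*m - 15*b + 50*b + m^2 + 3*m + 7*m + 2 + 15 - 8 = -50*b^2 + 35*b + m^2 + m*(10 - 5*b) + 9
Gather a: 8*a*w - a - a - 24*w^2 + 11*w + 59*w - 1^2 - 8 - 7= a*(8*w - 2) - 24*w^2 + 70*w - 16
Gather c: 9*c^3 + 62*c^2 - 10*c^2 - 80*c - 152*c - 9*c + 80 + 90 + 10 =9*c^3 + 52*c^2 - 241*c + 180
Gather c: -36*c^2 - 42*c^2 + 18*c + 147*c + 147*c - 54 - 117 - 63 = -78*c^2 + 312*c - 234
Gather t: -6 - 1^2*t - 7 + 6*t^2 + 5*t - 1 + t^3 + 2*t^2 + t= t^3 + 8*t^2 + 5*t - 14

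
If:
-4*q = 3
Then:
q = -3/4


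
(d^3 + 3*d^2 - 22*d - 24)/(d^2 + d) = d + 2 - 24/d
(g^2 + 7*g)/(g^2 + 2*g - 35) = g/(g - 5)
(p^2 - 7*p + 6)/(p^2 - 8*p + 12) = (p - 1)/(p - 2)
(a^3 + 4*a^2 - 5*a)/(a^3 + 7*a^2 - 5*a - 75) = a*(a - 1)/(a^2 + 2*a - 15)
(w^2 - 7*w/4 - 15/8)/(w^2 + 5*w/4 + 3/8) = (2*w - 5)/(2*w + 1)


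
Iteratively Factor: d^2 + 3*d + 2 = (d + 1)*(d + 2)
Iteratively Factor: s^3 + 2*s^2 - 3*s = (s)*(s^2 + 2*s - 3) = s*(s + 3)*(s - 1)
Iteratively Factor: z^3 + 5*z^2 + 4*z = (z)*(z^2 + 5*z + 4) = z*(z + 1)*(z + 4)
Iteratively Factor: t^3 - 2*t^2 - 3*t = (t - 3)*(t^2 + t) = (t - 3)*(t + 1)*(t)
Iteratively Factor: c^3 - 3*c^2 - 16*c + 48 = (c - 3)*(c^2 - 16) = (c - 3)*(c + 4)*(c - 4)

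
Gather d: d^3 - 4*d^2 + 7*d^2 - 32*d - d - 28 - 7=d^3 + 3*d^2 - 33*d - 35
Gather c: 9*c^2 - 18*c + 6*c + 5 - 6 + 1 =9*c^2 - 12*c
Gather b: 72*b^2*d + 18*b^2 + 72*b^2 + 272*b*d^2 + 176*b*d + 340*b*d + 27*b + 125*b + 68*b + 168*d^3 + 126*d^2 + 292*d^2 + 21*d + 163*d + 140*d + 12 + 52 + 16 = b^2*(72*d + 90) + b*(272*d^2 + 516*d + 220) + 168*d^3 + 418*d^2 + 324*d + 80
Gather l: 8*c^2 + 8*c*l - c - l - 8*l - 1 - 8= 8*c^2 - c + l*(8*c - 9) - 9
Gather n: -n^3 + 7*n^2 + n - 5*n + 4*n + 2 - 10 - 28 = -n^3 + 7*n^2 - 36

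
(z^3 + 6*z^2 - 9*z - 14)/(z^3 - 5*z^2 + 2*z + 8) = (z + 7)/(z - 4)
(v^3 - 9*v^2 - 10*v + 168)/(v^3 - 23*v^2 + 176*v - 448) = (v^2 - 2*v - 24)/(v^2 - 16*v + 64)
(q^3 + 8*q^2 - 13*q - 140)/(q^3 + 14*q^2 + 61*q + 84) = (q^2 + q - 20)/(q^2 + 7*q + 12)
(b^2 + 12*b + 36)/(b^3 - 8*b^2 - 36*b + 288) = (b + 6)/(b^2 - 14*b + 48)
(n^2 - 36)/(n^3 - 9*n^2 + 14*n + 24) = (n + 6)/(n^2 - 3*n - 4)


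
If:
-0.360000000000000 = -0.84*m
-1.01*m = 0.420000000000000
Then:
No Solution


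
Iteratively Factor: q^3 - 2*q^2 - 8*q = (q)*(q^2 - 2*q - 8) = q*(q - 4)*(q + 2)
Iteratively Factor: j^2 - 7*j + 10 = (j - 2)*(j - 5)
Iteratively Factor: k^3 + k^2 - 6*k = (k - 2)*(k^2 + 3*k) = (k - 2)*(k + 3)*(k)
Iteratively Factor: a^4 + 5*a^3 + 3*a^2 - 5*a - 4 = (a + 4)*(a^3 + a^2 - a - 1) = (a + 1)*(a + 4)*(a^2 - 1) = (a + 1)^2*(a + 4)*(a - 1)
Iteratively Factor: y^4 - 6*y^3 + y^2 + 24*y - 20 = (y - 1)*(y^3 - 5*y^2 - 4*y + 20) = (y - 1)*(y + 2)*(y^2 - 7*y + 10) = (y - 2)*(y - 1)*(y + 2)*(y - 5)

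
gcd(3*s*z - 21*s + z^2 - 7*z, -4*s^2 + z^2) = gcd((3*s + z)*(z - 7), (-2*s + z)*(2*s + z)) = 1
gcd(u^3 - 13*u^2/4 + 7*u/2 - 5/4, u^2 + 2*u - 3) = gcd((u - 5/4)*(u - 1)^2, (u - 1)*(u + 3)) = u - 1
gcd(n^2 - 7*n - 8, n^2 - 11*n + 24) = n - 8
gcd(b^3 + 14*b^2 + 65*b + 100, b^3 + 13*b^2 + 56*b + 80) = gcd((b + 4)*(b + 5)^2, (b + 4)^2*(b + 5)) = b^2 + 9*b + 20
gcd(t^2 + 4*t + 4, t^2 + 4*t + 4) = t^2 + 4*t + 4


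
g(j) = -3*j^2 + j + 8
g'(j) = 1 - 6*j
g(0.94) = 6.29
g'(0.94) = -4.64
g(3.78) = -31.09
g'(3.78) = -21.68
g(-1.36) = 1.09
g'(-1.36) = 9.16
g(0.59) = 7.55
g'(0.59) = -2.54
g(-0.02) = 7.98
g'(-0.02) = 1.12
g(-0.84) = 5.04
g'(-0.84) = 6.04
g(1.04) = 5.80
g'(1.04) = -5.24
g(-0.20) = 7.68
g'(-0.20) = 2.20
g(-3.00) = -22.00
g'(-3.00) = 19.00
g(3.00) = -16.00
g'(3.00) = -17.00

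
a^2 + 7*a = a*(a + 7)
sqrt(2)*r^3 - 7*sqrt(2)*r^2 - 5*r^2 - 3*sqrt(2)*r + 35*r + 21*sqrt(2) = (r - 7)*(r - 3*sqrt(2))*(sqrt(2)*r + 1)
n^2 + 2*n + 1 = (n + 1)^2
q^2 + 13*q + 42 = (q + 6)*(q + 7)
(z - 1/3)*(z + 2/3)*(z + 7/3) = z^3 + 8*z^2/3 + 5*z/9 - 14/27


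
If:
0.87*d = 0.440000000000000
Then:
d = 0.51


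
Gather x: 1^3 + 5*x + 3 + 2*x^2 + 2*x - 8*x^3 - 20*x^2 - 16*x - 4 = -8*x^3 - 18*x^2 - 9*x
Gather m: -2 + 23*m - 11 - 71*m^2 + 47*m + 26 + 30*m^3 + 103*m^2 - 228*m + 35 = 30*m^3 + 32*m^2 - 158*m + 48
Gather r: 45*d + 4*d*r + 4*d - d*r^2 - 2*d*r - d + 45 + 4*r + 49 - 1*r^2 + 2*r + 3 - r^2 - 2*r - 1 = 48*d + r^2*(-d - 2) + r*(2*d + 4) + 96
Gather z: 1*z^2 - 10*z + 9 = z^2 - 10*z + 9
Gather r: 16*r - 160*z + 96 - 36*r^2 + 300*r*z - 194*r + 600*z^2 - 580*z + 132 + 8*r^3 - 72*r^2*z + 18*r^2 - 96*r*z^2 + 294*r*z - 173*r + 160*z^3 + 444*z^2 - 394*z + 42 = 8*r^3 + r^2*(-72*z - 18) + r*(-96*z^2 + 594*z - 351) + 160*z^3 + 1044*z^2 - 1134*z + 270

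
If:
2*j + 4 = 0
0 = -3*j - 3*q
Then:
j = -2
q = 2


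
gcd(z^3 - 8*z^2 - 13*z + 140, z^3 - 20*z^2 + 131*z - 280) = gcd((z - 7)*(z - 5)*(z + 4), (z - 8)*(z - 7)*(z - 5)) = z^2 - 12*z + 35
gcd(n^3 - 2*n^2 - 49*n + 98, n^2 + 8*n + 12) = 1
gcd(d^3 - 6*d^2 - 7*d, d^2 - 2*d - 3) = d + 1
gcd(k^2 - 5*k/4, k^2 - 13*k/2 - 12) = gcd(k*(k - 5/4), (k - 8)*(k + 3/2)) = 1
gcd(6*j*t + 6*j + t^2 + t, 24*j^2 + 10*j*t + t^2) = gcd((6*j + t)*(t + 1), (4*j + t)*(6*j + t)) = 6*j + t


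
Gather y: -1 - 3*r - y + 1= -3*r - y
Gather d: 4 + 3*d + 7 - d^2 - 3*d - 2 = 9 - d^2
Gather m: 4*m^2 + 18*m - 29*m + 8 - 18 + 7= 4*m^2 - 11*m - 3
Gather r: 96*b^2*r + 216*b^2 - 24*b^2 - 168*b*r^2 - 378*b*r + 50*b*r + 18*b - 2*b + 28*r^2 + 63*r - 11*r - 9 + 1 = 192*b^2 + 16*b + r^2*(28 - 168*b) + r*(96*b^2 - 328*b + 52) - 8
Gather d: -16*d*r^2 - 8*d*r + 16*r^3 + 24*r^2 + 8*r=d*(-16*r^2 - 8*r) + 16*r^3 + 24*r^2 + 8*r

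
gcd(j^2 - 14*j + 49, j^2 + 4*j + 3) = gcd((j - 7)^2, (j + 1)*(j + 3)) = 1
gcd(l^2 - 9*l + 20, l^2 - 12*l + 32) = l - 4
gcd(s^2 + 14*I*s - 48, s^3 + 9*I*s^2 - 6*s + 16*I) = s + 8*I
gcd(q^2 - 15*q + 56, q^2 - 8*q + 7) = q - 7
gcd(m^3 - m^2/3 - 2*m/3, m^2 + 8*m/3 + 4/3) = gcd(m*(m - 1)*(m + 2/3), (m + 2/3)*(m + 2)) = m + 2/3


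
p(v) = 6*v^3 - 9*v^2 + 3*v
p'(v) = 18*v^2 - 18*v + 3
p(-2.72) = -195.49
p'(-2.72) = 185.13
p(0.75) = -0.28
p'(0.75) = -0.38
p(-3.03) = -258.63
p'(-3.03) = 222.80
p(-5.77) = -1469.55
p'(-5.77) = 706.13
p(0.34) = 0.22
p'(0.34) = -1.04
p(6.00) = 990.00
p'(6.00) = 543.00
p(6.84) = 1519.53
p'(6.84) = 722.02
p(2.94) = 83.50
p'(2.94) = 105.66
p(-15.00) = -22320.00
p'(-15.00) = 4323.00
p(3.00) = 90.00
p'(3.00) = 111.00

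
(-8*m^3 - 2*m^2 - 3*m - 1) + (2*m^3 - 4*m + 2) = -6*m^3 - 2*m^2 - 7*m + 1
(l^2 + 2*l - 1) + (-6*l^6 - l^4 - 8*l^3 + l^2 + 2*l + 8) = -6*l^6 - l^4 - 8*l^3 + 2*l^2 + 4*l + 7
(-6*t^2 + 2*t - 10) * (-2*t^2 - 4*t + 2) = 12*t^4 + 20*t^3 + 44*t - 20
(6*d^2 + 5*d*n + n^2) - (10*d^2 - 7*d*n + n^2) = -4*d^2 + 12*d*n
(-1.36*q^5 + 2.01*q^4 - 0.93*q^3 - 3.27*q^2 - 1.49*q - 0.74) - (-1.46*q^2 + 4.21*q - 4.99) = -1.36*q^5 + 2.01*q^4 - 0.93*q^3 - 1.81*q^2 - 5.7*q + 4.25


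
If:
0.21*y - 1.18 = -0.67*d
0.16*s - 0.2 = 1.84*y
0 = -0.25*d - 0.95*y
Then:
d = 1.92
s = -4.56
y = -0.51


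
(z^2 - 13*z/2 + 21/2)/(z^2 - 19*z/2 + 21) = (z - 3)/(z - 6)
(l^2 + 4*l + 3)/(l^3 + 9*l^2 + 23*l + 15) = 1/(l + 5)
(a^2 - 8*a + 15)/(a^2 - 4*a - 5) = (a - 3)/(a + 1)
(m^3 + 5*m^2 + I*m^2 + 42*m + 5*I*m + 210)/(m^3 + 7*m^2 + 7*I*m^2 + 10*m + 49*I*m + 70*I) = (m - 6*I)/(m + 2)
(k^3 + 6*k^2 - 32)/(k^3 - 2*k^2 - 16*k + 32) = (k + 4)/(k - 4)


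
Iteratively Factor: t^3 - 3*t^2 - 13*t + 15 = (t - 5)*(t^2 + 2*t - 3) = (t - 5)*(t - 1)*(t + 3)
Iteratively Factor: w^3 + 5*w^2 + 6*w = (w + 2)*(w^2 + 3*w) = w*(w + 2)*(w + 3)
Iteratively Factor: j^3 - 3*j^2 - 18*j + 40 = (j - 5)*(j^2 + 2*j - 8) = (j - 5)*(j - 2)*(j + 4)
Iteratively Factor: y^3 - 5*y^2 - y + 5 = (y - 1)*(y^2 - 4*y - 5) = (y - 1)*(y + 1)*(y - 5)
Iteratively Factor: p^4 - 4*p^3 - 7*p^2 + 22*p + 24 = (p - 4)*(p^3 - 7*p - 6) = (p - 4)*(p + 1)*(p^2 - p - 6) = (p - 4)*(p + 1)*(p + 2)*(p - 3)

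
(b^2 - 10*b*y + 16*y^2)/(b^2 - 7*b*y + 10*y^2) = (-b + 8*y)/(-b + 5*y)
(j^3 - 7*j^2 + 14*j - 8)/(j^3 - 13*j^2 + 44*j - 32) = (j - 2)/(j - 8)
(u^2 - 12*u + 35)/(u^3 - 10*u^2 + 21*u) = (u - 5)/(u*(u - 3))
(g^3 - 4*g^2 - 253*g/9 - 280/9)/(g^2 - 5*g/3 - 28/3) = (3*g^2 - 19*g - 40)/(3*(g - 4))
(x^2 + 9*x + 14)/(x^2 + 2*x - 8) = (x^2 + 9*x + 14)/(x^2 + 2*x - 8)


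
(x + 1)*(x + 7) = x^2 + 8*x + 7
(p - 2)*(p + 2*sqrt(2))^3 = p^4 - 2*p^3 + 6*sqrt(2)*p^3 - 12*sqrt(2)*p^2 + 24*p^2 - 48*p + 16*sqrt(2)*p - 32*sqrt(2)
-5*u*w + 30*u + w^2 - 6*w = (-5*u + w)*(w - 6)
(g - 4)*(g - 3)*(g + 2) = g^3 - 5*g^2 - 2*g + 24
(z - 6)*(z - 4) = z^2 - 10*z + 24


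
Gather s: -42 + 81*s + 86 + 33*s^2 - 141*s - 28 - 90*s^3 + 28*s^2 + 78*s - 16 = -90*s^3 + 61*s^2 + 18*s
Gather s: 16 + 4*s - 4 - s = 3*s + 12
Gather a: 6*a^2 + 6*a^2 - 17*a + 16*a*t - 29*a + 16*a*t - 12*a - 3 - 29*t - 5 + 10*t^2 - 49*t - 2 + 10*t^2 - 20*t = 12*a^2 + a*(32*t - 58) + 20*t^2 - 98*t - 10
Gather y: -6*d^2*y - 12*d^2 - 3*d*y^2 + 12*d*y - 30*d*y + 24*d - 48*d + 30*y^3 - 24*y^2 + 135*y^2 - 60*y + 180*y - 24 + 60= -12*d^2 - 24*d + 30*y^3 + y^2*(111 - 3*d) + y*(-6*d^2 - 18*d + 120) + 36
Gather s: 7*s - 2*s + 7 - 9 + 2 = 5*s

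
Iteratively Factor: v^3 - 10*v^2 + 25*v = (v - 5)*(v^2 - 5*v) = (v - 5)^2*(v)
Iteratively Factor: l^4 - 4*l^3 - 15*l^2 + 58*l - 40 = (l + 4)*(l^3 - 8*l^2 + 17*l - 10) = (l - 2)*(l + 4)*(l^2 - 6*l + 5) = (l - 5)*(l - 2)*(l + 4)*(l - 1)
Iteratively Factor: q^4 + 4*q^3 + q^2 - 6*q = (q - 1)*(q^3 + 5*q^2 + 6*q) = q*(q - 1)*(q^2 + 5*q + 6) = q*(q - 1)*(q + 2)*(q + 3)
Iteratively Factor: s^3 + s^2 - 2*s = (s)*(s^2 + s - 2) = s*(s + 2)*(s - 1)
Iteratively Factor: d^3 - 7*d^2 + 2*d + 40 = (d + 2)*(d^2 - 9*d + 20) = (d - 4)*(d + 2)*(d - 5)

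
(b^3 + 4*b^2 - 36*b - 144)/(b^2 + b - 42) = (b^2 + 10*b + 24)/(b + 7)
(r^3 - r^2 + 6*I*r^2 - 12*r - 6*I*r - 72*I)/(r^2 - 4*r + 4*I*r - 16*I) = (r^2 + r*(3 + 6*I) + 18*I)/(r + 4*I)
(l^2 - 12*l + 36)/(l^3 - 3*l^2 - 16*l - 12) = (l - 6)/(l^2 + 3*l + 2)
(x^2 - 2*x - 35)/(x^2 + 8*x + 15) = (x - 7)/(x + 3)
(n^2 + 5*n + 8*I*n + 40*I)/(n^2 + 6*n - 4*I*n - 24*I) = (n^2 + n*(5 + 8*I) + 40*I)/(n^2 + n*(6 - 4*I) - 24*I)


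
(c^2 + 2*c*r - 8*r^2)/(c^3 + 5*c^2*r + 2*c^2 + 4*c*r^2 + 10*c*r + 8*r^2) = (c - 2*r)/(c^2 + c*r + 2*c + 2*r)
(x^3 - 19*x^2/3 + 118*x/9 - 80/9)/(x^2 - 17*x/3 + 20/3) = (3*x^2 - 14*x + 16)/(3*(x - 4))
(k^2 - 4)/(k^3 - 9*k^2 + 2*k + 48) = (k - 2)/(k^2 - 11*k + 24)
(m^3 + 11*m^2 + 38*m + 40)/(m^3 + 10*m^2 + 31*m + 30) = (m + 4)/(m + 3)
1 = 1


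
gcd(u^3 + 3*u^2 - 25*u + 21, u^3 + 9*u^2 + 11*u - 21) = u^2 + 6*u - 7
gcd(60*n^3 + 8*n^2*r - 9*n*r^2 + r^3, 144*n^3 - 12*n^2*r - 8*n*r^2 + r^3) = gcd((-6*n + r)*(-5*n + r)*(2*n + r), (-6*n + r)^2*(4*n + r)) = -6*n + r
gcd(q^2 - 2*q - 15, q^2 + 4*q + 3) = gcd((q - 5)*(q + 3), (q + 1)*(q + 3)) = q + 3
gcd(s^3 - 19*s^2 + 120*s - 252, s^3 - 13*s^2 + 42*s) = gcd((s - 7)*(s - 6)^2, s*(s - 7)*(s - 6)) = s^2 - 13*s + 42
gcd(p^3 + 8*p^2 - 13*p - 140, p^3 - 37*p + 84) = p^2 + 3*p - 28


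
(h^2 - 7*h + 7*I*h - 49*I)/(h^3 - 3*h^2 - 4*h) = (h^2 + 7*h*(-1 + I) - 49*I)/(h*(h^2 - 3*h - 4))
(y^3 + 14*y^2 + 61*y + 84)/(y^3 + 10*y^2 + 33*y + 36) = (y + 7)/(y + 3)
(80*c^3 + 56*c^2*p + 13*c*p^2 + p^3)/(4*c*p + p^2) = 20*c^2/p + 9*c + p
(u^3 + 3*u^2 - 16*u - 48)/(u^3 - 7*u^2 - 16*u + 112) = (u + 3)/(u - 7)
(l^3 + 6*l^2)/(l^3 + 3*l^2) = (l + 6)/(l + 3)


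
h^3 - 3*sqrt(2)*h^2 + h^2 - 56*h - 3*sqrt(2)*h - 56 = (h + 1)*(h - 7*sqrt(2))*(h + 4*sqrt(2))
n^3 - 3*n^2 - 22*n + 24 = (n - 6)*(n - 1)*(n + 4)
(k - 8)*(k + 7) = k^2 - k - 56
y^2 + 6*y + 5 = (y + 1)*(y + 5)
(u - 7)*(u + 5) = u^2 - 2*u - 35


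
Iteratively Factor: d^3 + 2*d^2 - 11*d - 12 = (d + 1)*(d^2 + d - 12) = (d + 1)*(d + 4)*(d - 3)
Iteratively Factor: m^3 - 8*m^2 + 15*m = (m)*(m^2 - 8*m + 15) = m*(m - 5)*(m - 3)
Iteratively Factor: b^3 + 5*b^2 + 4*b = (b + 1)*(b^2 + 4*b) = b*(b + 1)*(b + 4)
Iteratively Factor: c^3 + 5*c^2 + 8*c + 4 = (c + 1)*(c^2 + 4*c + 4) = (c + 1)*(c + 2)*(c + 2)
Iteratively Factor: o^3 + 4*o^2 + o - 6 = (o + 3)*(o^2 + o - 2) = (o + 2)*(o + 3)*(o - 1)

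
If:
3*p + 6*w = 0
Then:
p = -2*w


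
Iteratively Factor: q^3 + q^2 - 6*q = (q + 3)*(q^2 - 2*q) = q*(q + 3)*(q - 2)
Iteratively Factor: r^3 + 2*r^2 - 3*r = (r + 3)*(r^2 - r) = r*(r + 3)*(r - 1)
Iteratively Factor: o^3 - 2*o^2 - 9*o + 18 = (o - 3)*(o^2 + o - 6) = (o - 3)*(o + 3)*(o - 2)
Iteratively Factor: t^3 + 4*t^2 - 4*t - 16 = (t + 4)*(t^2 - 4) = (t - 2)*(t + 4)*(t + 2)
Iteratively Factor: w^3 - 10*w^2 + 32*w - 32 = (w - 4)*(w^2 - 6*w + 8) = (w - 4)^2*(w - 2)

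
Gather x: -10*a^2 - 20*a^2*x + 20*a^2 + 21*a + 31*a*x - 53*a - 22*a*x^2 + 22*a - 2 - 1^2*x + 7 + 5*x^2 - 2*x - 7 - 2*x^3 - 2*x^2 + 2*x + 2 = 10*a^2 - 10*a - 2*x^3 + x^2*(3 - 22*a) + x*(-20*a^2 + 31*a - 1)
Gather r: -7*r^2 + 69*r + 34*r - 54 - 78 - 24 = -7*r^2 + 103*r - 156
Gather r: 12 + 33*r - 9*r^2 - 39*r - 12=-9*r^2 - 6*r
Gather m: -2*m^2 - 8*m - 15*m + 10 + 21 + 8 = -2*m^2 - 23*m + 39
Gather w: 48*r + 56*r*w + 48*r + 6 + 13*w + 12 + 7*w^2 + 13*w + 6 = 96*r + 7*w^2 + w*(56*r + 26) + 24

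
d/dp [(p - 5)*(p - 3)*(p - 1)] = 3*p^2 - 18*p + 23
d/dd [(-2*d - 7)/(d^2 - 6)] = 2*(d^2 + 7*d + 6)/(d^4 - 12*d^2 + 36)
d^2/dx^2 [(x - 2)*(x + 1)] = 2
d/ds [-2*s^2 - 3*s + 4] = -4*s - 3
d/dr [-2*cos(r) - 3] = 2*sin(r)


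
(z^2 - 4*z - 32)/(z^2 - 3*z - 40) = (z + 4)/(z + 5)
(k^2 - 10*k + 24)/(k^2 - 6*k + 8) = (k - 6)/(k - 2)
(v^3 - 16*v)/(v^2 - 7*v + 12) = v*(v + 4)/(v - 3)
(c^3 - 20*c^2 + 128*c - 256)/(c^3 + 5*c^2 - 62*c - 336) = (c^2 - 12*c + 32)/(c^2 + 13*c + 42)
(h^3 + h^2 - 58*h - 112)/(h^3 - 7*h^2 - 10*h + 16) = (h + 7)/(h - 1)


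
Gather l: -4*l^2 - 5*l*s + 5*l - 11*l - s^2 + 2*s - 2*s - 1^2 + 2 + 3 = -4*l^2 + l*(-5*s - 6) - s^2 + 4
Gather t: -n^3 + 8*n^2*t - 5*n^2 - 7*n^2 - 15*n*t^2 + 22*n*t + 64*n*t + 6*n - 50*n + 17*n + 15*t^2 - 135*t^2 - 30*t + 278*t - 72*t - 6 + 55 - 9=-n^3 - 12*n^2 - 27*n + t^2*(-15*n - 120) + t*(8*n^2 + 86*n + 176) + 40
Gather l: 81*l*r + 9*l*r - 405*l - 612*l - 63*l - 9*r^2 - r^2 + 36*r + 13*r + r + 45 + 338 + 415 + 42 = l*(90*r - 1080) - 10*r^2 + 50*r + 840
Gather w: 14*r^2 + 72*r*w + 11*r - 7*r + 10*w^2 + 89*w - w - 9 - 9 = 14*r^2 + 4*r + 10*w^2 + w*(72*r + 88) - 18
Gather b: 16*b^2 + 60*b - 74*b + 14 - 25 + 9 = 16*b^2 - 14*b - 2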